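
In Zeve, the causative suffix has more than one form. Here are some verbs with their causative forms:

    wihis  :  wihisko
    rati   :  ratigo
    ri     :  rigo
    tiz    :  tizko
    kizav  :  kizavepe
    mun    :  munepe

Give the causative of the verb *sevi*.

sevigo

The alternation tracks the final sound of the stem — -ko when the stem ends in a sibilant (*wihis*, *tiz*); -epe when the stem ends in a non-sibilant consonant (*kizav*, *mun*); -go when the stem ends in a vowel (*rati*, *ri*).
The final sound of *sevi* is /i/, which is a vowel, so the suffix is -go, giving *sevigo*.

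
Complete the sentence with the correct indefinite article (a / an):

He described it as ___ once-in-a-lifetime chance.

The indefinite article is chosen by the initial *sound* of the following word, not its spelling.
*once-in-a-lifetime* begins with the sound /wʌ/ (*once* pronounced with initial /w/) — a consonant sound.
So the article is *a*: He described it as a once-in-a-lifetime chance.

a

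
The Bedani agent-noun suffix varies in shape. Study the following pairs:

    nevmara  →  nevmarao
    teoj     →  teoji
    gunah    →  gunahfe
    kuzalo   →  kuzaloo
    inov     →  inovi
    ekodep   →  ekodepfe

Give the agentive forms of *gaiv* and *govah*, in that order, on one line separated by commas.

The suffix is conditioned by the final sound: -fe when the stem ends in a voiceless consonant (*gunah*, *ekodep*); -i when the stem ends in a voiced consonant (*teoj*, *inov*); -o when the stem ends in a vowel (*nevmara*, *kuzalo*).
*gaiv* — final sound /v/ (a voiced consonant) → -i → *gaivi*.
Since the final sound of *govah* is /h/ (a voiceless consonant), it takes -fe, giving *govahfe*.

gaivi, govahfe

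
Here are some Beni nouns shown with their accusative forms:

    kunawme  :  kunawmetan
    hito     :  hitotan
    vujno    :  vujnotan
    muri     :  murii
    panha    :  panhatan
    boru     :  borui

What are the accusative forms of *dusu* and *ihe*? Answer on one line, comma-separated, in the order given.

dusui, ihetan

The suffix is conditioned by the last vowel: -i when the last vowel of the stem is a high vowel (*muri*, *boru*); -tan when the last vowel of the stem is a non-high vowel (*kunawme*, *hito*, *vujno*, *panha*).
*dusu* — last vowel /u/ (a high vowel) → -i → *dusui*.
Since the last vowel of *ihe* is /e/ (a non-high vowel), it takes -tan, giving *ihetan*.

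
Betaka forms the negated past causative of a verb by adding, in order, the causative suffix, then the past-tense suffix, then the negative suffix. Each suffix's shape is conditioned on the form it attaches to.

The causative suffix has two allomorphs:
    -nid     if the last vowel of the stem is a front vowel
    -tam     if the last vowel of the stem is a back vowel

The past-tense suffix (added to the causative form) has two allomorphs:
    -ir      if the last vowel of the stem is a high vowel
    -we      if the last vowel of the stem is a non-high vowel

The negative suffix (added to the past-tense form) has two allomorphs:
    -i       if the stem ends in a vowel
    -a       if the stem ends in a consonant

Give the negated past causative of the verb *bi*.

*bi*: last vowel = /i/, a front vowel → -nid → *binid*.
The last vowel of the causative form *binid* is /i/, which is a high vowel, so the past-tense suffix is -ir, giving *binidir*.
Since the final sound of the past-tense form *binidir* is /r/ (a consonant), it takes -a, giving *binidira*.

binidira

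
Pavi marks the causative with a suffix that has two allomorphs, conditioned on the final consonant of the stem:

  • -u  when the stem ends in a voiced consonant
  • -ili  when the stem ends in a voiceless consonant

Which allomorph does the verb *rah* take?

Since the final consonant of *rah* is /h/ (voiceless), it takes -ili.

-ili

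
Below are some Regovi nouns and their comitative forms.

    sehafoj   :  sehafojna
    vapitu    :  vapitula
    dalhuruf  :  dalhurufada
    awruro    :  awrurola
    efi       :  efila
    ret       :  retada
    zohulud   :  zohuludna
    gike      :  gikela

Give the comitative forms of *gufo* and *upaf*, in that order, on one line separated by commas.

gufola, upafada

Looking at the final sound of each stem: -ada when the stem ends in a voiceless consonant (*dalhuruf*, *ret*); -na when the stem ends in a voiced consonant (*sehafoj*, *zohulud*); -la when the stem ends in a vowel (*vapitu*, *awruro*, *efi*, *gike*).
Since the final sound of *gufo* is /o/ (a vowel), it takes -la, giving *gufola*.
The final sound of *upaf* is /f/, which is a voiceless consonant, so the suffix is -ada, giving *upafada*.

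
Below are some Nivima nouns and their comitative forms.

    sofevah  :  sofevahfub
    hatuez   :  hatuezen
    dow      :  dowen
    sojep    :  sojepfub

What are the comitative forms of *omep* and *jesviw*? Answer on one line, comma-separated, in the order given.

The pattern is voicing of the final consonant: -fub when the stem ends in a voiceless consonant (*sofevah*, *sojep*); -en when the stem ends in a voiced consonant (*hatuez*, *dow*).
Since the final consonant of *omep* is /p/ (voiceless), it takes -fub, giving *omepfub*.
*jesviw* — final consonant /w/ (voiced) → -en → *jesviwen*.

omepfub, jesviwen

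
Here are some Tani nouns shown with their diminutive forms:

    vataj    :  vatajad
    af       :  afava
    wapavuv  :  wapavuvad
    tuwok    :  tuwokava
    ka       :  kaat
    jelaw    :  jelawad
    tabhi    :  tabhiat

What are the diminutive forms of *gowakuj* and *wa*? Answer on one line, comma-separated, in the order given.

The pattern is voicing of the final sound: -ava when the stem ends in a voiceless consonant (*af*, *tuwok*); -ad when the stem ends in a voiced consonant (*vataj*, *wapavuv*, *jelaw*); -at when the stem ends in a vowel (*ka*, *tabhi*).
The final sound of *gowakuj* is /j/, which is a voiced consonant, so the suffix is -ad, giving *gowakujad*.
*wa* — final sound /a/ (a vowel) → -at → *waat*.

gowakujad, waat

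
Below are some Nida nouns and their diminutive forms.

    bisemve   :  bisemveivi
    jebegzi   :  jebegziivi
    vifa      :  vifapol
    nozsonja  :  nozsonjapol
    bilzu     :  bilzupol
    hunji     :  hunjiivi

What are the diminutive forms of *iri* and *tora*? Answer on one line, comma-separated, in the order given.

The suffix is conditioned by the last vowel: -ivi when the last vowel of the stem is a front vowel (*bisemve*, *jebegzi*, *hunji*); -pol when the last vowel of the stem is a back vowel (*vifa*, *nozsonja*, *bilzu*).
The last vowel of *iri* is /i/, which is a front vowel, so the suffix is -ivi, giving *iriivi*.
*tora*: last vowel = /a/, a back vowel → -pol → *torapol*.

iriivi, torapol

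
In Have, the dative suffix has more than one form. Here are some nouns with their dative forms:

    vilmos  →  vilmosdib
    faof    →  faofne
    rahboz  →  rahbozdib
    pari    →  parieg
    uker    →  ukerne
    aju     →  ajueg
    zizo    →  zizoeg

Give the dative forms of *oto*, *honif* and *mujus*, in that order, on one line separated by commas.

otoeg, honifne, mujusdib

The pattern is sibilance of the final sound: -dib when the stem ends in a sibilant (*vilmos*, *rahboz*); -ne when the stem ends in a non-sibilant consonant (*faof*, *uker*); -eg when the stem ends in a vowel (*pari*, *aju*, *zizo*).
Since the final sound of *oto* is /o/ (a vowel), it takes -eg, giving *otoeg*.
The final sound of *honif* is /f/, which is a non-sibilant consonant, so the suffix is -ne, giving *honifne*.
The final sound of *mujus* is /s/, which is a sibilant, so the suffix is -dib, giving *mujusdib*.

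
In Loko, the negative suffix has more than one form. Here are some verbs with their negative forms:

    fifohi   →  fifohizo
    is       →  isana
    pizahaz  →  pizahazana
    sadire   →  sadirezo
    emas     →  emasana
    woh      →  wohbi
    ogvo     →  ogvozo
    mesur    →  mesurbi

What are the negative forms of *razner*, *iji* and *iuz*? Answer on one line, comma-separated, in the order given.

The pattern is sibilance of the final sound: -ana when the stem ends in a sibilant (*is*, *pizahaz*, *emas*); -bi when the stem ends in a non-sibilant consonant (*woh*, *mesur*); -zo when the stem ends in a vowel (*fifohi*, *sadire*, *ogvo*).
Since the final sound of *razner* is /r/ (a non-sibilant consonant), it takes -bi, giving *raznerbi*.
*iji*: final sound = /i/, a vowel → -zo → *ijizo*.
The final sound of *iuz* is /z/, which is a sibilant, so the suffix is -ana, giving *iuzana*.

raznerbi, ijizo, iuzana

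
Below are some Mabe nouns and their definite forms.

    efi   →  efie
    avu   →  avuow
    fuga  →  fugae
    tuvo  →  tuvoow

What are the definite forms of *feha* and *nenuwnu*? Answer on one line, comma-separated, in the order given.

fehae, nenuwnuow

The pattern is rounding harmony: -ow when the last vowel of the stem is a rounded vowel (*avu*, *tuvo*); -e when the last vowel of the stem is an unrounded vowel (*efi*, *fuga*).
*feha*: last vowel = /a/, an unrounded vowel → -e → *fehae*.
*nenuwnu* — last vowel /u/ (a rounded vowel) → -ow → *nenuwnuow*.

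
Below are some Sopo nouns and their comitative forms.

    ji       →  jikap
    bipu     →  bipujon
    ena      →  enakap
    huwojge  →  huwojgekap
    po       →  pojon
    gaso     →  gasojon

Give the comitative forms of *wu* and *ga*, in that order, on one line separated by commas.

wujon, gakap

The alternation tracks the last vowel of the stem — -jon when the last vowel of the stem is a rounded vowel (*bipu*, *po*, *gaso*); -kap when the last vowel of the stem is an unrounded vowel (*ji*, *ena*, *huwojge*).
*wu*: last vowel = /u/, a rounded vowel → -jon → *wujon*.
Since the last vowel of *ga* is /a/ (an unrounded vowel), it takes -kap, giving *gakap*.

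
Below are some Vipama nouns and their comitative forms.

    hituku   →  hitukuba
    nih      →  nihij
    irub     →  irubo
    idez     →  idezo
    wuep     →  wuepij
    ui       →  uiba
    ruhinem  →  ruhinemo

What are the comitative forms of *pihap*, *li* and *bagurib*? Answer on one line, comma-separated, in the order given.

The pattern is voicing of the final sound: -ij when the stem ends in a voiceless consonant (*nih*, *wuep*); -o when the stem ends in a voiced consonant (*irub*, *idez*, *ruhinem*); -ba when the stem ends in a vowel (*hituku*, *ui*).
*pihap*: final sound = /p/, a voiceless consonant → -ij → *pihapij*.
Since the final sound of *li* is /i/ (a vowel), it takes -ba, giving *liba*.
Since the final sound of *bagurib* is /b/ (a voiced consonant), it takes -o, giving *baguribo*.

pihapij, liba, baguribo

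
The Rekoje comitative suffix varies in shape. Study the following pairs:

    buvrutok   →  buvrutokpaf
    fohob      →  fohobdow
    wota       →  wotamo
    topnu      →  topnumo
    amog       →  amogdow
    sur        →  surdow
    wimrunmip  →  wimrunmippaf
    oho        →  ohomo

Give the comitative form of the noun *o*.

The alternation tracks the final sound of the stem — -paf when the stem ends in a voiceless consonant (*buvrutok*, *wimrunmip*); -dow when the stem ends in a voiced consonant (*fohob*, *amog*, *sur*); -mo when the stem ends in a vowel (*wota*, *topnu*, *oho*).
The final sound of *o* is /o/, which is a vowel, so the suffix is -mo, giving *omo*.

omo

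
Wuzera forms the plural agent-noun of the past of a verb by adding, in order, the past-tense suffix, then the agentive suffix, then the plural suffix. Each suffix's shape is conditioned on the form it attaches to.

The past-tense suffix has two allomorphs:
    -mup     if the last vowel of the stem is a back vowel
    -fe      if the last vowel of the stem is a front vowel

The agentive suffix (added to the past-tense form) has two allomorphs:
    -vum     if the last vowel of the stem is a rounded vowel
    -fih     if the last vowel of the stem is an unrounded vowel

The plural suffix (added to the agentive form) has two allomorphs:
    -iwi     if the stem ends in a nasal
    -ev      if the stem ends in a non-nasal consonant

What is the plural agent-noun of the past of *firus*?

Since the last vowel of *firus* is /u/ (a back vowel), it takes -mup, giving *firusmup*.
The last vowel of the past-tense form *firusmup* is /u/, which is a rounded vowel, so the agentive suffix is -vum, giving *firusmupvum*.
The agentive form *firusmupvum* — final consonant /m/ (a nasal) → -iwi → *firusmupvumiwi*.

firusmupvumiwi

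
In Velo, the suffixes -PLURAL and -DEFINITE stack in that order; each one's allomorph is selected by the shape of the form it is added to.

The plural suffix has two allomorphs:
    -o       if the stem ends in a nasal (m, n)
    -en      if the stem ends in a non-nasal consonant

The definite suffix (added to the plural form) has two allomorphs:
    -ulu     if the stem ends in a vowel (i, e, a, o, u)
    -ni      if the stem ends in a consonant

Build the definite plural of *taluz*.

taluzenni

Since the final consonant of *taluz* is /z/ (non-nasal), it takes -en, giving *taluzen*.
The plural form *taluzen* — final sound /n/ (a consonant) → -ni → *taluzenni*.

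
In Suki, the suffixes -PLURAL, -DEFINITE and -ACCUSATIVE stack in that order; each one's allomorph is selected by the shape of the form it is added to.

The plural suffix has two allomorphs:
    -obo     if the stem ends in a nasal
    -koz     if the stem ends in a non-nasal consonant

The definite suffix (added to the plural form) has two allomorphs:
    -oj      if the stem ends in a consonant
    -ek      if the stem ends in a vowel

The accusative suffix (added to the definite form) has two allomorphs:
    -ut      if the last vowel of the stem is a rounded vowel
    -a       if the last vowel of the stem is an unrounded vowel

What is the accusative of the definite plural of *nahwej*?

nahwejkozojut

Since the final consonant of *nahwej* is /j/ (non-nasal), it takes -koz, giving *nahwejkoz*.
The plural form *nahwejkoz* — final sound /z/ (a consonant) → -oj → *nahwejkozoj*.
Since the last vowel of the definite form *nahwejkozoj* is /o/ (a rounded vowel), it takes -ut, giving *nahwejkozojut*.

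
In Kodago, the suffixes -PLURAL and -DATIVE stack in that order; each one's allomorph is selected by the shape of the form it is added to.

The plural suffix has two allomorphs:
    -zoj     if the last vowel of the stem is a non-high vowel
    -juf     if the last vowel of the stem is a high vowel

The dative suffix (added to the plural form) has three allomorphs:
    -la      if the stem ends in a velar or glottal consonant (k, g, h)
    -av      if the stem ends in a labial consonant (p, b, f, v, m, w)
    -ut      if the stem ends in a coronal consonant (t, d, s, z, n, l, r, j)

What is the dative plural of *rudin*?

rudinjufav

Since the last vowel of *rudin* is /i/ (a high vowel), it takes -juf, giving *rudinjuf*.
The plural form *rudinjuf*: final consonant = /f/, labial → -av → *rudinjufav*.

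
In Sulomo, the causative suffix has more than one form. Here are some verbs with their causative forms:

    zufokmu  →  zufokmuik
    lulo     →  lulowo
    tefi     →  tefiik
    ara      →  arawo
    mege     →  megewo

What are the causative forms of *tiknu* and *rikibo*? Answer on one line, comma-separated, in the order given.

tiknuik, rikibowo

The alternation tracks the last vowel of the stem — -ik when the last vowel of the stem is a high vowel (*zufokmu*, *tefi*); -wo when the last vowel of the stem is a non-high vowel (*lulo*, *ara*, *mege*).
The last vowel of *tiknu* is /u/, which is a high vowel, so the suffix is -ik, giving *tiknuik*.
The last vowel of *rikibo* is /o/, which is a non-high vowel, so the suffix is -wo, giving *rikibowo*.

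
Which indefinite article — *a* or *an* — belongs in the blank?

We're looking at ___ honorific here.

an

The indefinite article is chosen by the initial *sound* of the following word, not its spelling.
*honorific* begins with the sound /ɒ/ (silent h) — a vowel sound.
So the article is *an*: We're looking at an honorific here.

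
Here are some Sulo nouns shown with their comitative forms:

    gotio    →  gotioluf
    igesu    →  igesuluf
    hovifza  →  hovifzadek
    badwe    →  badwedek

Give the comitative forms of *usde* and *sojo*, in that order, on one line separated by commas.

The suffix is conditioned by the last vowel: -luf when the last vowel of the stem is a rounded vowel (*gotio*, *igesu*); -dek when the last vowel of the stem is an unrounded vowel (*hovifza*, *badwe*).
*usde*: last vowel = /e/, an unrounded vowel → -dek → *usdedek*.
*sojo*: last vowel = /o/, a rounded vowel → -luf → *sojoluf*.

usdedek, sojoluf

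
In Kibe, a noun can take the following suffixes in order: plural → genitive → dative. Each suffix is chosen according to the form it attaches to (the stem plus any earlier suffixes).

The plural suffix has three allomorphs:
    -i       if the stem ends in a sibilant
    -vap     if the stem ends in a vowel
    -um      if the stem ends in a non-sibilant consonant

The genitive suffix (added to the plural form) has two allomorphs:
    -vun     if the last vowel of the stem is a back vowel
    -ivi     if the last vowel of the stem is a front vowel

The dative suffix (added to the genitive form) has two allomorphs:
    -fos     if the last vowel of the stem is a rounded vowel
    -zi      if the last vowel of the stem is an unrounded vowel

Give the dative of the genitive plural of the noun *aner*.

anerumvunfos

The final sound of *aner* is /r/, which is a non-sibilant consonant, so the plural suffix is -um, giving *anerum*.
The plural form *anerum* — last vowel /u/ (a back vowel) → -vun → *anerumvun*.
The genitive form *anerumvun*: last vowel = /u/, a rounded vowel → -fos → *anerumvunfos*.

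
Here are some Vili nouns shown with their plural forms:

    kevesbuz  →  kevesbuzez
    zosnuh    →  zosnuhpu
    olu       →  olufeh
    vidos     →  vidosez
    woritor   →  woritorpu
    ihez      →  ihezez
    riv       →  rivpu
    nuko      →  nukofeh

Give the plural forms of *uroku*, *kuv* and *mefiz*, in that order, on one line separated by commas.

urokufeh, kuvpu, mefizez

The alternation tracks the final sound of the stem — -ez when the stem ends in a sibilant (*kevesbuz*, *vidos*, *ihez*); -pu when the stem ends in a non-sibilant consonant (*zosnuh*, *woritor*, *riv*); -feh when the stem ends in a vowel (*olu*, *nuko*).
*uroku*: final sound = /u/, a vowel → -feh → *urokufeh*.
*kuv* — final sound /v/ (a non-sibilant consonant) → -pu → *kuvpu*.
Since the final sound of *mefiz* is /z/ (a sibilant), it takes -ez, giving *mefizez*.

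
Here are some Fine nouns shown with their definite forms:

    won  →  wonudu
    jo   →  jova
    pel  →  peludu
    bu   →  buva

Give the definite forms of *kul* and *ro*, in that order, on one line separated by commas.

Looking at the final sound of each stem: -udu when the stem ends in a consonant (*won*, *pel*); -va when the stem ends in a vowel (*jo*, *bu*).
*kul* — final sound /l/ (a consonant) → -udu → *kuludu*.
*ro* — final sound /o/ (a vowel) → -va → *rova*.

kuludu, rova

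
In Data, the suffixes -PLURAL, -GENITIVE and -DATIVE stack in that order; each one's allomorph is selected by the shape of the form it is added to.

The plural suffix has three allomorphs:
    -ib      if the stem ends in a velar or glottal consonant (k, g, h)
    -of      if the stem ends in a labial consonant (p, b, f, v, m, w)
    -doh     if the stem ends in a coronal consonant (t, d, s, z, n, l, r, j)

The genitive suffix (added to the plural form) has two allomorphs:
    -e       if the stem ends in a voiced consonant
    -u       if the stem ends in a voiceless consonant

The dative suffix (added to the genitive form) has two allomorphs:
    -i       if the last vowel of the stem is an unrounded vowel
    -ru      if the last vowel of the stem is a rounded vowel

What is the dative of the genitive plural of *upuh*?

The final consonant of *upuh* is /h/, which is velar/glottal, so the plural suffix is -ib, giving *upuhib*.
The plural form *upuhib*: final consonant = /b/, voiced → -e → *upuhibe*.
Since the last vowel of the genitive form *upuhibe* is /e/ (an unrounded vowel), it takes -i, giving *upuhibei*.

upuhibei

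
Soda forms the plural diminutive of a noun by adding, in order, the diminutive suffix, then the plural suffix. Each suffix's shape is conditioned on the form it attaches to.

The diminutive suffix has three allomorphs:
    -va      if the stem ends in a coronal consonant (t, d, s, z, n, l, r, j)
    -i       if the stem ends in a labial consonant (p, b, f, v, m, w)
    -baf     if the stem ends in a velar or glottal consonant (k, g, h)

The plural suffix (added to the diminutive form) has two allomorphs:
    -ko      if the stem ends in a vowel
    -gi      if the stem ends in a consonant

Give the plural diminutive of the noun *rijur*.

rijurvako

*rijur*: final consonant = /r/, coronal → -va → *rijurva*.
The final sound of the diminutive form *rijurva* is /a/, which is a vowel, so the plural suffix is -ko, giving *rijurvako*.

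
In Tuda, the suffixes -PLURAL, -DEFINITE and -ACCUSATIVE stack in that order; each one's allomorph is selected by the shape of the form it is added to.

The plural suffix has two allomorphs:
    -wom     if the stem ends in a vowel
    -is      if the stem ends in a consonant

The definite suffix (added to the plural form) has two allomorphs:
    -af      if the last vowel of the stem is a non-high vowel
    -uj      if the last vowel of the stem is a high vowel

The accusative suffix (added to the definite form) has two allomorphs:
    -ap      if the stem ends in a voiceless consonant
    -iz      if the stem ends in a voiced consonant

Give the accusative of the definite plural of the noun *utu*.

*utu* — final sound /u/ (a vowel) → -wom → *utuwom*.
The plural form *utuwom* — last vowel /o/ (a non-high vowel) → -af → *utuwomaf*.
Since the final consonant of the definite form *utuwomaf* is /f/ (voiceless), it takes -ap, giving *utuwomafap*.

utuwomafap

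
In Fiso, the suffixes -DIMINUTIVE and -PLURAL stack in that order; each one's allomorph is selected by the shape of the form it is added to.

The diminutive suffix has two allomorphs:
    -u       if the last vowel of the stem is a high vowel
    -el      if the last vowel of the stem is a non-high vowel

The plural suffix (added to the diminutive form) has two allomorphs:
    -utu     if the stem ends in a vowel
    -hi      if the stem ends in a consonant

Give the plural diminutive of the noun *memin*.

The last vowel of *memin* is /i/, which is a high vowel, so the diminutive suffix is -u, giving *meminu*.
The diminutive form *meminu*: final sound = /u/, a vowel → -utu → *meminuutu*.

meminuutu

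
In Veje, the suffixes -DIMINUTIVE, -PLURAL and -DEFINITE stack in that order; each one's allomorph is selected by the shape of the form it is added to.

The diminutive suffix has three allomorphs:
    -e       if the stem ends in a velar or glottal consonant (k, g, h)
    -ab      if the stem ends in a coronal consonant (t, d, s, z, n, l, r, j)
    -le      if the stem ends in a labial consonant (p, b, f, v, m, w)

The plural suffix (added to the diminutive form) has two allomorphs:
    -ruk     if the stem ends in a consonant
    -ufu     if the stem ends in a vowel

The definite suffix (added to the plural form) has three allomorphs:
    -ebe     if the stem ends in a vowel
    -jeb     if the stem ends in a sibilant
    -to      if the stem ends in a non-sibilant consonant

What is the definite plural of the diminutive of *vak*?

vakeufuebe

The final consonant of *vak* is /k/, which is velar/glottal, so the diminutive suffix is -e, giving *vake*.
Since the final sound of the diminutive form *vake* is /e/ (a vowel), it takes -ufu, giving *vakeufu*.
The final sound of the plural form *vakeufu* is /u/, which is a vowel, so the definite suffix is -ebe, giving *vakeufuebe*.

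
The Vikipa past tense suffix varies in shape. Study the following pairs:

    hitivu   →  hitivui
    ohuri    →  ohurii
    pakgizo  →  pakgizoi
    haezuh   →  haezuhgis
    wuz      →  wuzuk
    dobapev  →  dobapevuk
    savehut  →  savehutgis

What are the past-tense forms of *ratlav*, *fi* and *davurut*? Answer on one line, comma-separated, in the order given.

The suffix is conditioned by the final sound: -gis when the stem ends in a voiceless consonant (*haezuh*, *savehut*); -uk when the stem ends in a voiced consonant (*wuz*, *dobapev*); -i when the stem ends in a vowel (*hitivu*, *ohuri*, *pakgizo*).
*ratlav*: final sound = /v/, a voiced consonant → -uk → *ratlavuk*.
*fi* — final sound /i/ (a vowel) → -i → *fii*.
The final sound of *davurut* is /t/, which is a voiceless consonant, so the suffix is -gis, giving *davurutgis*.

ratlavuk, fii, davurutgis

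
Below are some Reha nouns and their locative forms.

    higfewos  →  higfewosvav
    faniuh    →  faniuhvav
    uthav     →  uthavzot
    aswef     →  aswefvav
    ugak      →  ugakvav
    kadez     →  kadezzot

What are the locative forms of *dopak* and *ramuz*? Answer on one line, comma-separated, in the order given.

Looking at the final consonant of each stem: -vav when the stem ends in a voiceless consonant (*higfewos*, *faniuh*, *aswef*, *ugak*); -zot when the stem ends in a voiced consonant (*uthav*, *kadez*).
Since the final consonant of *dopak* is /k/ (voiceless), it takes -vav, giving *dopakvav*.
The final consonant of *ramuz* is /z/, which is voiced, so the suffix is -zot, giving *ramuzzot*.

dopakvav, ramuzzot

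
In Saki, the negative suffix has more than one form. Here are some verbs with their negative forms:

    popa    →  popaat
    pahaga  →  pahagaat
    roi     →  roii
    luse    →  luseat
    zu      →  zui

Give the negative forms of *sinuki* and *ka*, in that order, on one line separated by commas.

sinukii, kaat

The suffix is conditioned by the last vowel: -i when the last vowel of the stem is a high vowel (*roi*, *zu*); -at when the last vowel of the stem is a non-high vowel (*popa*, *pahaga*, *luse*).
Since the last vowel of *sinuki* is /i/ (a high vowel), it takes -i, giving *sinukii*.
*ka*: last vowel = /a/, a non-high vowel → -at → *kaat*.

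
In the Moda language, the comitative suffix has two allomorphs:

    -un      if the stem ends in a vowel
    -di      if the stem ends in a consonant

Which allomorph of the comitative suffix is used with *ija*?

The final sound of *ija* is /a/, which is a vowel, so the suffix is -un.

-un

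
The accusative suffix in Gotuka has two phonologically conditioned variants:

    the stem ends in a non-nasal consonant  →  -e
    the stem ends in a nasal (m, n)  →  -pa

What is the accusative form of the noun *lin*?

linpa

*lin* — final consonant /n/ (a nasal) → -pa → *linpa*.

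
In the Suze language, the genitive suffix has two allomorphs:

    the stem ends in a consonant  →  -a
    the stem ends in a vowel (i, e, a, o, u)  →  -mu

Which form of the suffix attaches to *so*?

-mu

*so*: final sound = /o/, a vowel → -mu.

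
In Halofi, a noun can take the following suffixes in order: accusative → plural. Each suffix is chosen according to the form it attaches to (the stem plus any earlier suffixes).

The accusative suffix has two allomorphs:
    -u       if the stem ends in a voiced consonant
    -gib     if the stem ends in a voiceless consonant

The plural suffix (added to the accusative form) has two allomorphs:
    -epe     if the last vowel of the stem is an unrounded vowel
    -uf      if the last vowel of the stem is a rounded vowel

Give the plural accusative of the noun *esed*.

The final consonant of *esed* is /d/, which is voiced, so the accusative suffix is -u, giving *esedu*.
Since the last vowel of the accusative form *esedu* is /u/ (a rounded vowel), it takes -uf, giving *eseduuf*.

eseduuf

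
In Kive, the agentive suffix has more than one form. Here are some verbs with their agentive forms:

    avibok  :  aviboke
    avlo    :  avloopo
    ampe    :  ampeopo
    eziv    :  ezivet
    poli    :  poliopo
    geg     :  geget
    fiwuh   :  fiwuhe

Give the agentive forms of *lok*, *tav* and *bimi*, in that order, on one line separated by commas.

Looking at the final sound of each stem: -e when the stem ends in a voiceless consonant (*avibok*, *fiwuh*); -et when the stem ends in a voiced consonant (*eziv*, *geg*); -opo when the stem ends in a vowel (*avlo*, *ampe*, *poli*).
*lok*: final sound = /k/, a voiceless consonant → -e → *loke*.
*tav*: final sound = /v/, a voiced consonant → -et → *tavet*.
*bimi*: final sound = /i/, a vowel → -opo → *bimiopo*.

loke, tavet, bimiopo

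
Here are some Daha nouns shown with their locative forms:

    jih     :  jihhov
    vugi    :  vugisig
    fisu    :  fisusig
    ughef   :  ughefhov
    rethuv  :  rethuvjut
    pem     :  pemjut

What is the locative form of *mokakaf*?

The alternation tracks the final sound of the stem — -hov when the stem ends in a voiceless consonant (*jih*, *ughef*); -jut when the stem ends in a voiced consonant (*rethuv*, *pem*); -sig when the stem ends in a vowel (*vugi*, *fisu*).
*mokakaf*: final sound = /f/, a voiceless consonant → -hov → *mokakafhov*.

mokakafhov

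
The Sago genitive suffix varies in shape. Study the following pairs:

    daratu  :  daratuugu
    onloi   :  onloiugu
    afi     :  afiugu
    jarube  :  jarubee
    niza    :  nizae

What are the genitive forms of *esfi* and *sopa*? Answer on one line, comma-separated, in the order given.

esfiugu, sopae

Looking at the last vowel of each stem: -ugu when the last vowel of the stem is a high vowel (*daratu*, *onloi*, *afi*); -e when the last vowel of the stem is a non-high vowel (*jarube*, *niza*).
Since the last vowel of *esfi* is /i/ (a high vowel), it takes -ugu, giving *esfiugu*.
*sopa* — last vowel /a/ (a non-high vowel) → -e → *sopae*.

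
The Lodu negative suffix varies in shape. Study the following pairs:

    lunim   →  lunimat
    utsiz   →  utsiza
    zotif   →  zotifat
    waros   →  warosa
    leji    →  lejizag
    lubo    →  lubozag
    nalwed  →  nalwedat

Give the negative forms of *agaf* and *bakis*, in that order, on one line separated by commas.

The pattern is sibilance of the final sound: -a when the stem ends in a sibilant (*utsiz*, *waros*); -at when the stem ends in a non-sibilant consonant (*lunim*, *zotif*, *nalwed*); -zag when the stem ends in a vowel (*leji*, *lubo*).
Since the final sound of *agaf* is /f/ (a non-sibilant consonant), it takes -at, giving *agafat*.
The final sound of *bakis* is /s/, which is a sibilant, so the suffix is -a, giving *bakisa*.

agafat, bakisa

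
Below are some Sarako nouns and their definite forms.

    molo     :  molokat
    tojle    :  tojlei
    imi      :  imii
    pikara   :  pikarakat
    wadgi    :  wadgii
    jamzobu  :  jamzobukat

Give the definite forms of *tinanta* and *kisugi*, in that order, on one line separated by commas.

The suffix is conditioned by the last vowel: -i when the last vowel of the stem is a front vowel (*tojle*, *imi*, *wadgi*); -kat when the last vowel of the stem is a back vowel (*molo*, *pikara*, *jamzobu*).
Since the last vowel of *tinanta* is /a/ (a back vowel), it takes -kat, giving *tinantakat*.
*kisugi*: last vowel = /i/, a front vowel → -i → *kisugii*.

tinantakat, kisugii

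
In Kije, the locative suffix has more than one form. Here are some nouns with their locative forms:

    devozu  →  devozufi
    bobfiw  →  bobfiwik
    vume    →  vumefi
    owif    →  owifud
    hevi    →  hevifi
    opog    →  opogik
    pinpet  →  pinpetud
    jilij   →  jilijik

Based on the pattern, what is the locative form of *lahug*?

lahugik

The alternation tracks the final sound of the stem — -ud when the stem ends in a voiceless consonant (*owif*, *pinpet*); -ik when the stem ends in a voiced consonant (*bobfiw*, *opog*, *jilij*); -fi when the stem ends in a vowel (*devozu*, *vume*, *hevi*).
The final sound of *lahug* is /g/, which is a voiced consonant, so the suffix is -ik, giving *lahugik*.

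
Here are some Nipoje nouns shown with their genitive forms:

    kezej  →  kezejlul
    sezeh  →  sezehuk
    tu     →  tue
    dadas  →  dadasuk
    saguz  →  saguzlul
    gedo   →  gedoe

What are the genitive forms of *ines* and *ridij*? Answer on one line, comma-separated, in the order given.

inesuk, ridijlul

The pattern is voicing of the final sound: -uk when the stem ends in a voiceless consonant (*sezeh*, *dadas*); -lul when the stem ends in a voiced consonant (*kezej*, *saguz*); -e when the stem ends in a vowel (*tu*, *gedo*).
The final sound of *ines* is /s/, which is a voiceless consonant, so the suffix is -uk, giving *inesuk*.
*ridij*: final sound = /j/, a voiced consonant → -lul → *ridijlul*.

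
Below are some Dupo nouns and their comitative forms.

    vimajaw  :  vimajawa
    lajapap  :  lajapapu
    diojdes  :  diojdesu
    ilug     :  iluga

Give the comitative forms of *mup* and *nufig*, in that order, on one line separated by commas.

mupu, nufiga

The suffix is conditioned by the final consonant: -u when the stem ends in a voiceless consonant (*lajapap*, *diojdes*); -a when the stem ends in a voiced consonant (*vimajaw*, *ilug*).
*mup* — final consonant /p/ (voiceless) → -u → *mupu*.
*nufig*: final consonant = /g/, voiced → -a → *nufiga*.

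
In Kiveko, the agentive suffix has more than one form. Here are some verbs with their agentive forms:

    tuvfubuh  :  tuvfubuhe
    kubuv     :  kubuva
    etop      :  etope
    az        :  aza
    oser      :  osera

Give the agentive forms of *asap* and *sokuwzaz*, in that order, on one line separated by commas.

asape, sokuwzaza

Looking at the final consonant of each stem: -e when the stem ends in a voiceless consonant (*tuvfubuh*, *etop*); -a when the stem ends in a voiced consonant (*kubuv*, *az*, *oser*).
The final consonant of *asap* is /p/, which is voiceless, so the suffix is -e, giving *asape*.
*sokuwzaz* — final consonant /z/ (voiced) → -a → *sokuwzaza*.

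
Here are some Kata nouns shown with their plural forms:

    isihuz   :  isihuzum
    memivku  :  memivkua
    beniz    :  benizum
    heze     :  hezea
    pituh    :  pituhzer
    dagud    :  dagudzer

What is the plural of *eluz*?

eluzum

The pattern is sibilance of the final sound: -um when the stem ends in a sibilant (*isihuz*, *beniz*); -zer when the stem ends in a non-sibilant consonant (*pituh*, *dagud*); -a when the stem ends in a vowel (*memivku*, *heze*).
The final sound of *eluz* is /z/, which is a sibilant, so the suffix is -um, giving *eluzum*.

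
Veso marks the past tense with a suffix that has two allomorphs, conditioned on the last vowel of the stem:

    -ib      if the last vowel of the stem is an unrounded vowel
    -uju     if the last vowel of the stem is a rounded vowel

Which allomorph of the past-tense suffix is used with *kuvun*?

*kuvun*: last vowel = /u/, a rounded vowel → -uju.

-uju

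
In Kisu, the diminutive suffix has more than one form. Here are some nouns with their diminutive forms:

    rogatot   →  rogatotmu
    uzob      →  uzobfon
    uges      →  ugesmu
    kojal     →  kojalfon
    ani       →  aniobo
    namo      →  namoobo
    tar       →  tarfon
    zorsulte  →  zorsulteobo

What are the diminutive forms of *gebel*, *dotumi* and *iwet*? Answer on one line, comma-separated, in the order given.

The pattern is voicing of the final sound: -mu when the stem ends in a voiceless consonant (*rogatot*, *uges*); -fon when the stem ends in a voiced consonant (*uzob*, *kojal*, *tar*); -obo when the stem ends in a vowel (*ani*, *namo*, *zorsulte*).
Since the final sound of *gebel* is /l/ (a voiced consonant), it takes -fon, giving *gebelfon*.
The final sound of *dotumi* is /i/, which is a vowel, so the suffix is -obo, giving *dotumiobo*.
*iwet* — final sound /t/ (a voiceless consonant) → -mu → *iwetmu*.

gebelfon, dotumiobo, iwetmu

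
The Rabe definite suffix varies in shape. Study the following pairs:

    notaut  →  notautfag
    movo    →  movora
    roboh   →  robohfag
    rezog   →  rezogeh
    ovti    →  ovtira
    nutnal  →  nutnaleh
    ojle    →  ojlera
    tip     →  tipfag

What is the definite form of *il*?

Looking at the final sound of each stem: -fag when the stem ends in a voiceless consonant (*notaut*, *roboh*, *tip*); -eh when the stem ends in a voiced consonant (*rezog*, *nutnal*); -ra when the stem ends in a vowel (*movo*, *ovti*, *ojle*).
The final sound of *il* is /l/, which is a voiced consonant, so the suffix is -eh, giving *ileh*.

ileh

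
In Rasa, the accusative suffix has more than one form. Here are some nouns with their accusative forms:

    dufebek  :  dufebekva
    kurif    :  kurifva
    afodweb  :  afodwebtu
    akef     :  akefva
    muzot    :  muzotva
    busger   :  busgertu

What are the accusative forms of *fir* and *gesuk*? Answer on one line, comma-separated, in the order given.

firtu, gesukva

The pattern is voicing of the final consonant: -va when the stem ends in a voiceless consonant (*dufebek*, *kurif*, *akef*, *muzot*); -tu when the stem ends in a voiced consonant (*afodweb*, *busger*).
The final consonant of *fir* is /r/, which is voiced, so the suffix is -tu, giving *firtu*.
The final consonant of *gesuk* is /k/, which is voiceless, so the suffix is -va, giving *gesukva*.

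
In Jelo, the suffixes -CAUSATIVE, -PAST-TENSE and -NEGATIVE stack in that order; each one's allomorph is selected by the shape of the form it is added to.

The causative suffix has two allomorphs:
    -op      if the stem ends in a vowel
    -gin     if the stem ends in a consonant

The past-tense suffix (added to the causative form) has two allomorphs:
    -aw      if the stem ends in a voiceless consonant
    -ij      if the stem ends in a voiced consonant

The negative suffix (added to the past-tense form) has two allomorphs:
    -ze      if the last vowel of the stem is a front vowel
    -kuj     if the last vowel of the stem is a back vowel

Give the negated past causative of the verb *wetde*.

wetdeopawkuj

Since the final sound of *wetde* is /e/ (a vowel), it takes -op, giving *wetdeop*.
The causative form *wetdeop* — final consonant /p/ (voiceless) → -aw → *wetdeopaw*.
The past-tense form *wetdeopaw*: last vowel = /a/, a back vowel → -kuj → *wetdeopawkuj*.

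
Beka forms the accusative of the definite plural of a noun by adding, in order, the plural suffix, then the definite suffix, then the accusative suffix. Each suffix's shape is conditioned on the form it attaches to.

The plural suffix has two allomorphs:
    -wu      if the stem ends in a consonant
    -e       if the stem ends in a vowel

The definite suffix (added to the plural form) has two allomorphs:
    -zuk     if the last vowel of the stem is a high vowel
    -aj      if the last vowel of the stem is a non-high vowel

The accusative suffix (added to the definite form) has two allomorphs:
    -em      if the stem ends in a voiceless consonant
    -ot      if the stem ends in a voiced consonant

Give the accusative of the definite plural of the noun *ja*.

jaeajot

*ja*: final sound = /a/, a vowel → -e → *jae*.
The last vowel of the plural form *jae* is /e/, which is a non-high vowel, so the definite suffix is -aj, giving *jaeaj*.
The final consonant of the definite form *jaeaj* is /j/, which is voiced, so the accusative suffix is -ot, giving *jaeajot*.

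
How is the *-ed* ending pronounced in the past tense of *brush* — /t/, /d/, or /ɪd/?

/t/

The stem *brush* ends in a voiceless consonant other than /t/.
The -ed suffix is realized as /ɪd/ after /t, d/; as /t/ after other voiceless consonants; and as /d/ after other voiced sounds.
So -ed on *brush* is pronounced /t/.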